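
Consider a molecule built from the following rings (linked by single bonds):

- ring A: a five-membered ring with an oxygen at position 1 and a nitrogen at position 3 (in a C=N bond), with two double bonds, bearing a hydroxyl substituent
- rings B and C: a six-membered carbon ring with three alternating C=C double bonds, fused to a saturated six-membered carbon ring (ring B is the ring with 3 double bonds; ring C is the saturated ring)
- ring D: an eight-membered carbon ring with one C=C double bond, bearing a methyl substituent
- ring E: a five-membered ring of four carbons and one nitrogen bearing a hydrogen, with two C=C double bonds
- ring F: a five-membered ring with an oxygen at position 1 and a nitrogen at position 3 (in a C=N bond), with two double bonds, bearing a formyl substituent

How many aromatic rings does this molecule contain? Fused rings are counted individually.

4

Ring A is planar and fully conjugated; 2 ring double bonds (4 π electrons) plus a heteroatom lone pair (2) give 6 π electrons. 6 = 4(1)+2, so ring A is aromatic (oxazole).
Ring B is planar and fully conjugated; 3 ring double bonds give 6 π electrons. That satisfies 4n+2 with n=1, so ring B is aromatic (benzene ring).
Ring C has four sp³ carbons, so it is not fully conjugated — not aromatic (cyclohexane ring).
Ring D has six sp³ carbons, so it is not fully conjugated — not aromatic (cyclooctene).
Ring E is fully conjugated (every ring atom contributes a p orbital); 2 ring double bonds (4 π electrons) plus a heteroatom lone pair (2) give 6 π electrons. Since 6 = 4n+2 (n=1), ring E is aromatic (pyrrole).
Ring F is fully conjugated (every ring atom contributes a p orbital); 2 ring double bonds (4 π electrons) plus a heteroatom lone pair (2) give 6 π electrons. That satisfies 4n+2 with n=1, so ring F is aromatic (oxazole).
Aromatic: A, B, E, F. Total: 4.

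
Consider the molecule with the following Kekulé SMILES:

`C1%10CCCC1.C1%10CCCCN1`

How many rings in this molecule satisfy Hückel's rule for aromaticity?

The SMILES encodes a five-membered saturated carbon ring; a six-membered saturated ring of five carbons and one N–H nitrogen.
The 5-membered ring has only sp³ atoms, so it is not fully conjugated — not aromatic (cyclopentane).
The 6-membered ring with one N–H has only sp³ atoms, so it is not fully conjugated — not aromatic (piperidine).
None of the rings are aromatic. Total: 0.

0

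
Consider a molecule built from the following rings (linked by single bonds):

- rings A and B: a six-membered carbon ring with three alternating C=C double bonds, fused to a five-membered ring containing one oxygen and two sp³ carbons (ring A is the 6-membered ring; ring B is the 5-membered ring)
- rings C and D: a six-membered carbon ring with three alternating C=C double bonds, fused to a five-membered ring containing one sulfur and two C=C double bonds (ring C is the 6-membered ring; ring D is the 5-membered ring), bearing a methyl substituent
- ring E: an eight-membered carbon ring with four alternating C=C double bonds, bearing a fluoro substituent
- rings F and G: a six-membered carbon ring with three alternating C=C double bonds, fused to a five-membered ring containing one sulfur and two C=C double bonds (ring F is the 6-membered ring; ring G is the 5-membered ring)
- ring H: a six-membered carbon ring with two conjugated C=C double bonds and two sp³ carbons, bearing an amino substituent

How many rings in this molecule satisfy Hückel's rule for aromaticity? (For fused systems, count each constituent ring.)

5

Ring A is planar and fully conjugated; 3 ring double bonds give 6 π electrons. That satisfies 4n+2 with n=1, so ring A is aromatic (benzene ring).
Ring B has two sp³ carbons, so it is not fully conjugated — not aromatic (oxolane ring).
Rings C and D form a fused bicyclic system (with one sulfur) with 9 sp² atoms and 10 π electrons from ring double bonds plus a heteroatom lone pair. 10 = 4(2)+2, so the system is aromatic and both rings count as aromatic (benzothiophene).
Ring E has only sp² ring atoms; a planar conformation would have a fully conjugated π system of 8 electrons. But 8 = 4(2), which is 4n not 4n+2, so ring E is not aromatic (cyclooctatetraene) — cyclooctatetraene distorts into a non-planar tub to avoid antiaromaticity.
Rings F and G form a fused bicyclic system (with one sulfur) with 9 sp² atoms and 10 π electrons from ring double bonds plus a heteroatom lone pair. 10 = 4(2)+2, so the system is aromatic and both rings count as aromatic (benzothiophene).
Ring H has two sp³ carbons, so it is not fully conjugated — not aromatic (1,3-cyclohexadiene).
Aromatic: A, C, D, F, G. Total: 5.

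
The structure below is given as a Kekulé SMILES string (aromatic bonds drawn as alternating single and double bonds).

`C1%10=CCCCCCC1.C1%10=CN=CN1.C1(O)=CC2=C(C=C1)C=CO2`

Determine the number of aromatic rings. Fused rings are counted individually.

3

The SMILES encodes an eight-membered carbon ring with one C=C double bond; a five-membered ring with nitrogens at positions 1 and 3 (one bearing H, one in a C=N bond) and two double bonds; a six-membered carbon ring with three alternating C=C double bonds, fused to a five-membered ring containing one oxygen and two C=C double bonds.
The 8-membered ring has six sp³ carbons, so it is not fully conjugated — not aromatic (cyclooctene).
The 5-membered ring with two nitrogens (one N–H, one =N–) has a continuous p-orbital overlap around the ring; 2 ring double bonds (4 π electrons) plus a heteroatom lone pair (2) give 6 π electrons. That satisfies 4n+2 with n=1, so it is aromatic (imidazole).
The fused 6/5-membered bicyclic (with one oxygen) is a single π system with 9 sp² atoms and 10 π electrons from ring double bonds plus a heteroatom lone pair. 10 = 4(2)+2, so the system is aromatic and both rings count as aromatic (benzofuran).
3 of the 4 rings are aromatic. Total: 3.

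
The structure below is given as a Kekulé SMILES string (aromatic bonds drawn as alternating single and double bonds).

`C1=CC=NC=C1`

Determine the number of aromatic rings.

The SMILES encodes a six-membered ring of five carbons and one nitrogen with three alternating double bonds.
The 6-membered ring with one nitrogen is planar and fully conjugated; 3 ring double bonds give 6 π electrons. That satisfies 4n+2 with n=1, so it is aromatic (pyridine).

1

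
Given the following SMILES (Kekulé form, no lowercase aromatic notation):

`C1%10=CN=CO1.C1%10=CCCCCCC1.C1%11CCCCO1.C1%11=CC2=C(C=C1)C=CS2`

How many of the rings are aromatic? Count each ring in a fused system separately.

The SMILES encodes a five-membered ring with an oxygen at position 1 and a nitrogen at position 3 (in a C=N bond), with two double bonds; an eight-membered carbon ring with one C=C double bond; a six-membered saturated ring of five carbons and one oxygen; a six-membered carbon ring with three alternating C=C double bonds, fused to a five-membered ring containing one sulfur and two C=C double bonds.
The 5-membered ring with one oxygen and one =N– has a continuous p-orbital overlap around the ring; 2 ring double bonds (4 π electrons) plus a heteroatom lone pair (2) give 6 π electrons. Since 6 = 4n+2 (n=1), it is aromatic (oxazole).
The 8-membered ring has six sp³ carbons, so it is not fully conjugated — not aromatic (cyclooctene).
The 6-membered ring with one oxygen has only sp³ atoms, so it is not fully conjugated — not aromatic (tetrahydropyran).
The fused 6/5-membered bicyclic (with one sulfur) is a single π system with 9 sp² atoms and 10 π electrons from ring double bonds plus a heteroatom lone pair. 10 = 4(2)+2, so the system is aromatic and both rings count as aromatic (benzothiophene).
3 of the 5 rings are aromatic. Total: 3.

3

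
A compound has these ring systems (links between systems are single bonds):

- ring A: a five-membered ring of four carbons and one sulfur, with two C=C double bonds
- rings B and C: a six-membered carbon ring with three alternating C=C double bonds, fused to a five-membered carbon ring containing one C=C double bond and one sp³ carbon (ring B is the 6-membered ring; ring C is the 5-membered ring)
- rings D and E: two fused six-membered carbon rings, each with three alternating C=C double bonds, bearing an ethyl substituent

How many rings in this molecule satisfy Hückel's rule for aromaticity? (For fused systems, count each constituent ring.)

4

Ring A is fully conjugated (every ring atom contributes a p orbital); 2 ring double bonds (4 π electrons) plus a heteroatom lone pair (2) give 6 π electrons. That satisfies 4n+2 with n=1, so ring A is aromatic (thiophene).
Ring B is planar and fully conjugated; 3 ring double bonds give 6 π electrons. That satisfies 4n+2 with n=1, so ring B is aromatic (benzene ring).
Ring C has one sp³ carbon, so it is not fully conjugated — not aromatic (cyclopentene ring).
Rings D and E form a fused bicyclic system with 10 sp² atoms and 10 π electrons from ring double bonds. 10 = 4(2)+2, so the system is aromatic and both rings count as aromatic (naphthalene).
Aromatic: A, B, D, E. Total: 4.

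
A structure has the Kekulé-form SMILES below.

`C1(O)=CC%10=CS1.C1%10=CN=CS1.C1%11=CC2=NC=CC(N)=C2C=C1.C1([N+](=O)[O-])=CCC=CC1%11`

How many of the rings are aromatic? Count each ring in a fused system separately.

The SMILES encodes a five-membered ring of four carbons and one sulfur, with two C=C double bonds; a five-membered ring with a sulfur at position 1 and a nitrogen at position 3 (in a C=N bond), with two double bonds; two fused six-membered rings, each with three alternating double bonds; one ring is all carbon and the other has one ring nitrogen; a six-membered carbon ring with two isolated C=C double bonds and two sp³ carbons.
The 5-membered ring with one sulfur is planar and fully conjugated; 2 ring double bonds (4 π electrons) plus a heteroatom lone pair (2) give 6 π electrons. That satisfies 4n+2 with n=1, so it is aromatic (thiophene).
The 5-membered ring with one sulfur and one =N– is planar and fully conjugated; 2 ring double bonds (4 π electrons) plus a heteroatom lone pair (2) give 6 π electrons. That satisfies 4n+2 with n=1, so it is aromatic (thiazole).
The fused 6/6-membered bicyclic (with one nitrogen) is a single π system with 10 sp² atoms and 10 π electrons from ring double bonds. 10 = 4(2)+2, so the system is aromatic and both rings count as aromatic (quinoline).
The 6-membered ring has two sp³ carbons, so it is not fully conjugated — not aromatic (1,4-cyclohexadiene).
4 of the 5 rings are aromatic. Total: 4.

4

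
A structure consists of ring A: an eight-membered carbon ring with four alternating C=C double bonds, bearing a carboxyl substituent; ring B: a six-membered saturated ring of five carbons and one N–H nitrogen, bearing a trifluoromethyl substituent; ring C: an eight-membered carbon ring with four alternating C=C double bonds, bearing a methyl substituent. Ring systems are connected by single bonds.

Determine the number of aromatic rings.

0

Ring A has only sp² ring atoms; a planar conformation would have a fully conjugated π system of 8 electrons. But 8 = 4(2), which is 4n not 4n+2, so ring A is not aromatic (cyclooctatetraene) — cyclooctatetraene distorts into a non-planar tub to avoid antiaromaticity.
Ring B has only sp³ atoms, so it is not fully conjugated — not aromatic (piperidine).
Ring C has only sp² ring atoms; a planar conformation would have a fully conjugated π system of 8 electrons. But 8 = 4(2), which is 4n not 4n+2, so ring C is not aromatic (cyclooctatetraene) — cyclooctatetraene distorts into a non-planar tub to avoid antiaromaticity.
No ring is aromatic. Total: 0.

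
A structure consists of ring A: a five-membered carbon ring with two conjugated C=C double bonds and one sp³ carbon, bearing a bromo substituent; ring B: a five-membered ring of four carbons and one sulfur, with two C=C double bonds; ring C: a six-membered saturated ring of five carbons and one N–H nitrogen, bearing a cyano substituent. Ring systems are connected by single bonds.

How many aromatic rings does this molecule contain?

Ring A has one sp³ carbon, so it is not fully conjugated — not aromatic (cyclopentadiene).
Ring B has a continuous p-orbital overlap around the ring; 2 ring double bonds (4 π electrons) plus a heteroatom lone pair (2) give 6 π electrons. 6 = 4(1)+2, so ring B is aromatic (thiophene).
Ring C has only sp³ atoms, so it is not fully conjugated — not aromatic (piperidine).
Aromatic: B. Total: 1.

1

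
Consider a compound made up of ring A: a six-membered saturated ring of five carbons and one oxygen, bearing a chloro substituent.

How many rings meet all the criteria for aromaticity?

Ring A has only sp³ atoms, so it is not fully conjugated — not aromatic (tetrahydropyran).

0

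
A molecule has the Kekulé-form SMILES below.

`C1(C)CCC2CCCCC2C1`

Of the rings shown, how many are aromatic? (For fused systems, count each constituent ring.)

0

The SMILES encodes two fused six-membered saturated carbon rings.
The 6-membered ring has only sp³ atoms, so it is not fully conjugated — not aromatic (cyclohexane ring).
The second 6-membered ring has only sp³ atoms, so it is not fully conjugated — not aromatic (cyclohexane ring).
None of the rings are aromatic. Total: 0.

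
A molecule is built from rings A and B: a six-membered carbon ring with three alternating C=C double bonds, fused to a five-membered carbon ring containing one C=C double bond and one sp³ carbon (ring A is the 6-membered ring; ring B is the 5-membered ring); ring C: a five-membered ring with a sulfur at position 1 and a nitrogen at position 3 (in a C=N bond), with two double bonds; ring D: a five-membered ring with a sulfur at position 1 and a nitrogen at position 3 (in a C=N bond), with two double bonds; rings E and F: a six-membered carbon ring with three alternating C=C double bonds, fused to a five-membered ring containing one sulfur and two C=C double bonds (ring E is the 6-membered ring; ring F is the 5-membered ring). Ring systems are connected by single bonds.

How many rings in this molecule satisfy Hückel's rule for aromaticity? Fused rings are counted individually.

Ring A has a continuous p-orbital overlap around the ring; 3 ring double bonds give 6 π electrons. 6 = 4(1)+2, so ring A is aromatic (benzene ring).
Ring B has one sp³ carbon, so it is not fully conjugated — not aromatic (cyclopentene ring).
Ring C is planar and fully conjugated; 2 ring double bonds (4 π electrons) plus a heteroatom lone pair (2) give 6 π electrons. 6 = 4(1)+2, so ring C is aromatic (thiazole).
Ring D is fully conjugated (every ring atom contributes a p orbital); 2 ring double bonds (4 π electrons) plus a heteroatom lone pair (2) give 6 π electrons. Since 6 = 4n+2 (n=1), ring D is aromatic (thiazole).
Rings E and F form a fused bicyclic system (with one sulfur) with 9 sp² atoms and 10 π electrons from ring double bonds plus a heteroatom lone pair. 10 = 4(2)+2, so the system is aromatic and both rings count as aromatic (benzothiophene).
Aromatic: A, C, D, E, F. Total: 5.

5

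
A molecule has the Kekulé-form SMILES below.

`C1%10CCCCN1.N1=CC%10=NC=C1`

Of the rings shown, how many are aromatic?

The SMILES encodes a six-membered saturated ring of five carbons and one N–H nitrogen; a six-membered ring with nitrogens at positions 1 and 4 and three alternating double bonds.
The 6-membered ring with one N–H has only sp³ atoms, so it is not fully conjugated — not aromatic (piperidine).
The 6-membered ring with two nitrogens (1,4) is fully conjugated (every ring atom contributes a p orbital); 3 ring double bonds give 6 π electrons. 6 = 4(1)+2, so it is aromatic (pyrazine).
1 of the 2 rings is aromatic. Total: 1.

1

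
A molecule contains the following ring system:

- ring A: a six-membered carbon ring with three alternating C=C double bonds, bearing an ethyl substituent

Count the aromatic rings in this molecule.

Ring A has a continuous p-orbital overlap around the ring; 3 ring double bonds give 6 π electrons. 6 = 4(1)+2, so ring A is aromatic (benzene).

1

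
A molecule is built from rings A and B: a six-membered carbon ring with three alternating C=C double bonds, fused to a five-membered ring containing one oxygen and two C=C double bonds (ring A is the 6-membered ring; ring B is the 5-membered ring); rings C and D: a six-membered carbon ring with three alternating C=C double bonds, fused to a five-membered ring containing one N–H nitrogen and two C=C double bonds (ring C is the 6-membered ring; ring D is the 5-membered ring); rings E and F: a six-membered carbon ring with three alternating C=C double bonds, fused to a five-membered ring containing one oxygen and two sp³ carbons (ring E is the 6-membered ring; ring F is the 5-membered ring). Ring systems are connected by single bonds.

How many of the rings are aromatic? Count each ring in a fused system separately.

5

Rings A and B form a fused bicyclic system (with one oxygen) with 9 sp² atoms and 10 π electrons from ring double bonds plus a heteroatom lone pair. 10 = 4(2)+2, so the system is aromatic and both rings count as aromatic (benzofuran).
Rings C and D form a fused bicyclic system (with one N–H) with 9 sp² atoms and 10 π electrons from ring double bonds plus a heteroatom lone pair. 10 = 4(2)+2, so the system is aromatic and both rings count as aromatic (indole).
Ring E is fully conjugated (every ring atom contributes a p orbital); 3 ring double bonds give 6 π electrons. Since 6 = 4n+2 (n=1), ring E is aromatic (benzene ring).
Ring F has two sp³ carbons, so it is not fully conjugated — not aromatic (oxolane ring).
Aromatic: A, B, C, D, E. Total: 5.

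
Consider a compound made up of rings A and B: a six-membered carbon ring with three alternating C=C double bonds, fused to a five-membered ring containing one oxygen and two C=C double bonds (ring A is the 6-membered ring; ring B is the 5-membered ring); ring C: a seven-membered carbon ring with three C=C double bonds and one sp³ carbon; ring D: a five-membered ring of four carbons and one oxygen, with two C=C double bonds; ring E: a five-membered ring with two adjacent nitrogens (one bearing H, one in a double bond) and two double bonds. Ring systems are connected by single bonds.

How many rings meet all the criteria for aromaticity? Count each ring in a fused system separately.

4

Rings A and B form a fused bicyclic system (with one oxygen) with 9 sp² atoms and 10 π electrons from ring double bonds plus a heteroatom lone pair. 10 = 4(2)+2, so the system is aromatic and both rings count as aromatic (benzofuran).
Ring C has one sp³ carbon, so it is not fully conjugated — not aromatic (cycloheptatriene).
Ring D is planar and fully conjugated; 2 ring double bonds (4 π electrons) plus a heteroatom lone pair (2) give 6 π electrons. 6 = 4(1)+2, so ring D is aromatic (furan).
Ring E is planar and fully conjugated; 2 ring double bonds (4 π electrons) plus a heteroatom lone pair (2) give 6 π electrons. Since 6 = 4n+2 (n=1), ring E is aromatic (pyrazole).
Aromatic: A, B, D, E. Total: 4.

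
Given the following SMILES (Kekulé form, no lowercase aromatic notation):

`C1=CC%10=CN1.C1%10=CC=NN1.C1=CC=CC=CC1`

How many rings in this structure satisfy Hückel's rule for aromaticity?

2

The SMILES encodes a five-membered ring of four carbons and one nitrogen bearing a hydrogen, with two C=C double bonds; a five-membered ring with two adjacent nitrogens (one bearing H, one in a double bond) and two double bonds; a seven-membered carbon ring with three C=C double bonds and one sp³ carbon.
The 5-membered ring with one N–H is fully conjugated (every ring atom contributes a p orbital); 2 ring double bonds (4 π electrons) plus a heteroatom lone pair (2) give 6 π electrons. That satisfies 4n+2 with n=1, so it is aromatic (pyrrole).
The 5-membered ring with two adjacent nitrogens (one N–H, one =N–) is planar and fully conjugated; 2 ring double bonds (4 π electrons) plus a heteroatom lone pair (2) give 6 π electrons. 6 = 4(1)+2, so it is aromatic (pyrazole).
The 7-membered ring has one sp³ carbon, so it is not fully conjugated — not aromatic (cycloheptatriene).
2 of the 3 rings are aromatic. Total: 2.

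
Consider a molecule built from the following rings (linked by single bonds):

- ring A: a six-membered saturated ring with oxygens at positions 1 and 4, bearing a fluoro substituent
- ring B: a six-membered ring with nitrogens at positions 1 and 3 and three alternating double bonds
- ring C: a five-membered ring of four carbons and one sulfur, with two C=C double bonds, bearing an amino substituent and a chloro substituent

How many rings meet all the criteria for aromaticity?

Ring A has only sp³ atoms, so it is not fully conjugated — not aromatic (1,4-dioxane).
Ring B is fully conjugated (every ring atom contributes a p orbital); 3 ring double bonds give 6 π electrons. Since 6 = 4n+2 (n=1), ring B is aromatic (pyrimidine).
Ring C is planar and fully conjugated; 2 ring double bonds (4 π electrons) plus a heteroatom lone pair (2) give 6 π electrons. Since 6 = 4n+2 (n=1), ring C is aromatic (thiophene).
Aromatic: B, C. Total: 2.

2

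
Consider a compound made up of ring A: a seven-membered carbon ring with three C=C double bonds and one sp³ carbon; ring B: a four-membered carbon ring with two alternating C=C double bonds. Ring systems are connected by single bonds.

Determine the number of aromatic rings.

Ring A has one sp³ carbon, so it is not fully conjugated — not aromatic (cycloheptatriene).
Ring B has only sp² ring atoms; a planar conformation would have a fully conjugated π system of 4 electrons. But 4 = 4(1), which is 4n not 4n+2, so ring B is not aromatic (cyclobutadiene) — cyclobutadiene is antiaromatic and distorts to a rectangle.
No ring is aromatic. Total: 0.

0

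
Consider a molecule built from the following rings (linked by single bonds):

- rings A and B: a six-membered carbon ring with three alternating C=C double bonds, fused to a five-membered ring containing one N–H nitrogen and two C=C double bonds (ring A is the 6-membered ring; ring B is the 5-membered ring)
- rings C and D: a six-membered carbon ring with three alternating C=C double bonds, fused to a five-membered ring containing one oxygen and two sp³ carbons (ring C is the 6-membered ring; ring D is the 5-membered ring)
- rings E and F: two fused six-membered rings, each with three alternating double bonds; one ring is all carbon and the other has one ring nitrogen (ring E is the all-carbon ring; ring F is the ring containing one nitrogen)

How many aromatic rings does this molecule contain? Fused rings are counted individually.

5

Rings A and B form a fused bicyclic system (with one N–H) with 9 sp² atoms and 10 π electrons from ring double bonds plus a heteroatom lone pair. 10 = 4(2)+2, so the system is aromatic and both rings count as aromatic (indole).
Ring C is fully conjugated (every ring atom contributes a p orbital); 3 ring double bonds give 6 π electrons. That satisfies 4n+2 with n=1, so ring C is aromatic (benzene ring).
Ring D has two sp³ carbons, so it is not fully conjugated — not aromatic (oxolane ring).
Rings E and F form a fused bicyclic system (with one nitrogen) with 10 sp² atoms and 10 π electrons from ring double bonds. 10 = 4(2)+2, so the system is aromatic and both rings count as aromatic (quinoline).
Aromatic: A, B, C, E, F. Total: 5.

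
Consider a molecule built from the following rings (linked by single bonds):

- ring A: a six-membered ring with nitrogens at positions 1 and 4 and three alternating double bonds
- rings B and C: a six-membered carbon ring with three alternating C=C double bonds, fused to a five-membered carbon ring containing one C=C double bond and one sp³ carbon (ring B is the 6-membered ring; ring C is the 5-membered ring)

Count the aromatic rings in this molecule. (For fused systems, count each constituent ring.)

Ring A is fully conjugated (every ring atom contributes a p orbital); 3 ring double bonds give 6 π electrons. That satisfies 4n+2 with n=1, so ring A is aromatic (pyrazine).
Ring B is fully conjugated (every ring atom contributes a p orbital); 3 ring double bonds give 6 π electrons. Since 6 = 4n+2 (n=1), ring B is aromatic (benzene ring).
Ring C has one sp³ carbon, so it is not fully conjugated — not aromatic (cyclopentene ring).
Aromatic: A, B. Total: 2.

2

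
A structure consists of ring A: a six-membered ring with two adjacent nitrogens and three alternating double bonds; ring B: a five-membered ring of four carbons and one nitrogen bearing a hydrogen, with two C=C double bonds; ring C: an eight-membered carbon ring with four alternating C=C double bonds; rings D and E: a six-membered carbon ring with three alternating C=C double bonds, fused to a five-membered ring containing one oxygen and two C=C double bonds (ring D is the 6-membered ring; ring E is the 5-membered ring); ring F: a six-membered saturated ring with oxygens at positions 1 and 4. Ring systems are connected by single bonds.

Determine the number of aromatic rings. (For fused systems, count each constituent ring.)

4

Ring A is planar and fully conjugated; 3 ring double bonds give 6 π electrons. Since 6 = 4n+2 (n=1), ring A is aromatic (pyridazine).
Ring B is fully conjugated (every ring atom contributes a p orbital); 2 ring double bonds (4 π electrons) plus a heteroatom lone pair (2) give 6 π electrons. 6 = 4(1)+2, so ring B is aromatic (pyrrole).
Ring C has only sp² ring atoms; a planar conformation would have a fully conjugated π system of 8 electrons. But 8 = 4(2), which is 4n not 4n+2, so ring C is not aromatic (cyclooctatetraene) — cyclooctatetraene distorts into a non-planar tub to avoid antiaromaticity.
Rings D and E form a fused bicyclic system (with one oxygen) with 9 sp² atoms and 10 π electrons from ring double bonds plus a heteroatom lone pair. 10 = 4(2)+2, so the system is aromatic and both rings count as aromatic (benzofuran).
Ring F has only sp³ atoms, so it is not fully conjugated — not aromatic (1,4-dioxane).
Aromatic: A, B, D, E. Total: 4.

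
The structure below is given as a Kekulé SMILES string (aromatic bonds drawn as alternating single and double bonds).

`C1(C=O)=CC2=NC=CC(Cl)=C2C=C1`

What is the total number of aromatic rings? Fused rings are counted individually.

2

The SMILES encodes two fused six-membered rings, each with three alternating double bonds; one ring is all carbon and the other has one ring nitrogen.
The fused 6/6-membered bicyclic (with one nitrogen) is a single π system with 10 sp² atoms and 10 π electrons from ring double bonds. 10 = 4(2)+2, so the system is aromatic and both rings count as aromatic (quinoline).
2 of the 2 rings are aromatic. Total: 2.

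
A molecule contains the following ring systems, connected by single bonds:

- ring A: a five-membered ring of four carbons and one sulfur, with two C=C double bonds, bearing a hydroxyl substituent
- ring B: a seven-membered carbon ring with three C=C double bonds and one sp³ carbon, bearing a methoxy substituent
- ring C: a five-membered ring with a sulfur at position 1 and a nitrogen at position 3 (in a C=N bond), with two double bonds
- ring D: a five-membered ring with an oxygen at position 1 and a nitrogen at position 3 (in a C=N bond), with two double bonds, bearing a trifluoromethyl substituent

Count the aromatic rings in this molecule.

Ring A is planar and fully conjugated; 2 ring double bonds (4 π electrons) plus a heteroatom lone pair (2) give 6 π electrons. 6 = 4(1)+2, so ring A is aromatic (thiophene).
Ring B has one sp³ carbon, so it is not fully conjugated — not aromatic (cycloheptatriene).
Ring C has a continuous p-orbital overlap around the ring; 2 ring double bonds (4 π electrons) plus a heteroatom lone pair (2) give 6 π electrons. 6 = 4(1)+2, so ring C is aromatic (thiazole).
Ring D has a continuous p-orbital overlap around the ring; 2 ring double bonds (4 π electrons) plus a heteroatom lone pair (2) give 6 π electrons. That satisfies 4n+2 with n=1, so ring D is aromatic (oxazole).
Aromatic: A, C, D. Total: 3.

3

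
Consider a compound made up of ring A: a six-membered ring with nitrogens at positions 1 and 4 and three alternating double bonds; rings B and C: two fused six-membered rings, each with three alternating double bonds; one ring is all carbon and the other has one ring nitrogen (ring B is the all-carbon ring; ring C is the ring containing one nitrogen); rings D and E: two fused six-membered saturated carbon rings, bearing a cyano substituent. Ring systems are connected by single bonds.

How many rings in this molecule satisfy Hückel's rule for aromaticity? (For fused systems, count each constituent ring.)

3

Ring A has a continuous p-orbital overlap around the ring; 3 ring double bonds give 6 π electrons. Since 6 = 4n+2 (n=1), ring A is aromatic (pyrazine).
Rings B and C form a fused bicyclic system (with one nitrogen) with 10 sp² atoms and 10 π electrons from ring double bonds. 10 = 4(2)+2, so the system is aromatic and both rings count as aromatic (quinoline).
Ring D has only sp³ atoms, so it is not fully conjugated — not aromatic (cyclohexane ring).
Ring E has only sp³ atoms, so it is not fully conjugated — not aromatic (cyclohexane ring).
Aromatic: A, B, C. Total: 3.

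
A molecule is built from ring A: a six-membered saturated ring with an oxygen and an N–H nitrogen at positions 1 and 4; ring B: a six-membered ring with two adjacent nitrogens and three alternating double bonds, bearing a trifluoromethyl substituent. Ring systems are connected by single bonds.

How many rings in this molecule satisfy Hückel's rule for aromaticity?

Ring A has only sp³ atoms, so it is not fully conjugated — not aromatic (morpholine).
Ring B has a continuous p-orbital overlap around the ring; 3 ring double bonds give 6 π electrons. 6 = 4(1)+2, so ring B is aromatic (pyridazine).
Aromatic: B. Total: 1.

1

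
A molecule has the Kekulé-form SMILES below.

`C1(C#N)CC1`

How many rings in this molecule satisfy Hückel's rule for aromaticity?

0

The SMILES encodes a three-membered saturated carbon ring.
The 3-membered ring has only sp³ atoms, so it is not fully conjugated — not aromatic (cyclopropane).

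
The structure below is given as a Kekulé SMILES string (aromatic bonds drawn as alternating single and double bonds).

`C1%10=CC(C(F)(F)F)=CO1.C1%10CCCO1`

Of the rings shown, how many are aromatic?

1

The SMILES encodes a five-membered ring of four carbons and one oxygen, with two C=C double bonds; a five-membered saturated ring of four carbons and one oxygen.
The 5-membered ring with one oxygen is planar and fully conjugated; 2 ring double bonds (4 π electrons) plus a heteroatom lone pair (2) give 6 π electrons. Since 6 = 4n+2 (n=1), it is aromatic (furan).
The second 5-membered ring with one oxygen has only sp³ atoms, so it is not fully conjugated — not aromatic (tetrahydrofuran).
1 of the 2 rings is aromatic. Total: 1.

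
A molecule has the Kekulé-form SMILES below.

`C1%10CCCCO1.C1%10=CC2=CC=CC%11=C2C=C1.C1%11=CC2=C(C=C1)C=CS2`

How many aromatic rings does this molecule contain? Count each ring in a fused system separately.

The SMILES encodes a six-membered saturated ring of five carbons and one oxygen; two fused six-membered carbon rings, each with three alternating C=C double bonds; a six-membered carbon ring with three alternating C=C double bonds, fused to a five-membered ring containing one sulfur and two C=C double bonds.
The 6-membered ring with one oxygen has only sp³ atoms, so it is not fully conjugated — not aromatic (tetrahydropyran).
The fused 6/6-membered bicyclic is a single π system with 10 sp² atoms and 10 π electrons from ring double bonds. 10 = 4(2)+2, so the system is aromatic and both rings count as aromatic (naphthalene).
The fused 6/5-membered bicyclic (with one sulfur) is a single π system with 9 sp² atoms and 10 π electrons from ring double bonds plus a heteroatom lone pair. 10 = 4(2)+2, so the system is aromatic and both rings count as aromatic (benzothiophene).
4 of the 5 rings are aromatic. Total: 4.

4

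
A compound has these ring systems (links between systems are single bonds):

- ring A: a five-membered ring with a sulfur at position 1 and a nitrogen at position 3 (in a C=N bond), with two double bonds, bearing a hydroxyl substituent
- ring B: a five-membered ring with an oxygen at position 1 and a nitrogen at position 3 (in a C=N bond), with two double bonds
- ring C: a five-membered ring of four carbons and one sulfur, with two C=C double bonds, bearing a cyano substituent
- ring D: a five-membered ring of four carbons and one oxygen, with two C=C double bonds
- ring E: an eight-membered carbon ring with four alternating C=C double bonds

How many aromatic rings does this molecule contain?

Ring A is fully conjugated (every ring atom contributes a p orbital); 2 ring double bonds (4 π electrons) plus a heteroatom lone pair (2) give 6 π electrons. That satisfies 4n+2 with n=1, so ring A is aromatic (thiazole).
Ring B is planar and fully conjugated; 2 ring double bonds (4 π electrons) plus a heteroatom lone pair (2) give 6 π electrons. Since 6 = 4n+2 (n=1), ring B is aromatic (oxazole).
Ring C is planar and fully conjugated; 2 ring double bonds (4 π electrons) plus a heteroatom lone pair (2) give 6 π electrons. That satisfies 4n+2 with n=1, so ring C is aromatic (thiophene).
Ring D has a continuous p-orbital overlap around the ring; 2 ring double bonds (4 π electrons) plus a heteroatom lone pair (2) give 6 π electrons. 6 = 4(1)+2, so ring D is aromatic (furan).
Ring E has only sp² ring atoms; a planar conformation would have a fully conjugated π system of 8 electrons. But 8 = 4(2), which is 4n not 4n+2, so ring E is not aromatic (cyclooctatetraene) — cyclooctatetraene distorts into a non-planar tub to avoid antiaromaticity.
Aromatic: A, B, C, D. Total: 4.

4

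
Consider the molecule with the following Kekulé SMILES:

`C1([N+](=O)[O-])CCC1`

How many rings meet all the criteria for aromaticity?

0

The SMILES encodes a four-membered saturated carbon ring.
The 4-membered ring has only sp³ atoms, so it is not fully conjugated — not aromatic (cyclobutane).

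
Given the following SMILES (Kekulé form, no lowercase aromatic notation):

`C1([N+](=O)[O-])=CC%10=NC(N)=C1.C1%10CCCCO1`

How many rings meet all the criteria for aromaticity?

1

The SMILES encodes a six-membered ring of five carbons and one nitrogen with three alternating double bonds; a six-membered saturated ring of five carbons and one oxygen.
The 6-membered ring with one nitrogen has a continuous p-orbital overlap around the ring; 3 ring double bonds give 6 π electrons. 6 = 4(1)+2, so it is aromatic (pyridine).
The 6-membered ring with one oxygen has only sp³ atoms, so it is not fully conjugated — not aromatic (tetrahydropyran).
1 of the 2 rings is aromatic. Total: 1.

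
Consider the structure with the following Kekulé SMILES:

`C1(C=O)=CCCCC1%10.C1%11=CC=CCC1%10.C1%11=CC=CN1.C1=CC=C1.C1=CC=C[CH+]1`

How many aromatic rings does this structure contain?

1

The SMILES encodes a six-membered carbon ring with one C=C double bond; a six-membered carbon ring with two conjugated C=C double bonds and two sp³ carbons; a five-membered ring of four carbons and one nitrogen bearing a hydrogen, with two C=C double bonds; a four-membered carbon ring with two alternating C=C double bonds; a five-membered all-carbon ring bearing a positive charge on one carbon, with two C=C double bonds.
The 6-membered ring has four sp³ carbons, so it is not fully conjugated — not aromatic (cyclohexene).
The second 6-membered ring has two sp³ carbons, so it is not fully conjugated — not aromatic (1,3-cyclohexadiene).
The 5-membered ring with one N–H is planar and fully conjugated; 2 ring double bonds (4 π electrons) plus a heteroatom lone pair (2) give 6 π electrons. That satisfies 4n+2 with n=1, so it is aromatic (pyrrole).
The 4-membered ring has only sp² ring atoms; a planar conformation would have a fully conjugated π system of 4 electrons. But 4 = 4(1), which is 4n not 4n+2, so it is not aromatic (cyclobutadiene) — cyclobutadiene is antiaromatic and distorts to a rectangle.
The 5-membered ring has only sp² ring atoms; a planar conformation would have a fully conjugated π system of 4 electrons. But 4 = 4(1), which is 4n not 4n+2, so it is not aromatic (cyclopentadienyl cation).
1 of the 5 rings is aromatic. Total: 1.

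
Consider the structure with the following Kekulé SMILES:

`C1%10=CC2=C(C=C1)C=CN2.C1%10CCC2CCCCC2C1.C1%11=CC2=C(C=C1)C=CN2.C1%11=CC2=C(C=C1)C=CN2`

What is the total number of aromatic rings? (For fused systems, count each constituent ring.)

6

The SMILES encodes a six-membered carbon ring with three alternating C=C double bonds, fused to a five-membered ring containing one N–H nitrogen and two C=C double bonds; two fused six-membered saturated carbon rings; a six-membered carbon ring with three alternating C=C double bonds, fused to a five-membered ring containing one N–H nitrogen and two C=C double bonds; a six-membered carbon ring with three alternating C=C double bonds, fused to a five-membered ring containing one N–H nitrogen and two C=C double bonds.
The fused 6/5-membered bicyclic (with one N–H) is a single π system with 9 sp² atoms and 10 π electrons from ring double bonds plus a heteroatom lone pair. 10 = 4(2)+2, so the system is aromatic and both rings count as aromatic (indole).
The 6-membered ring has only sp³ atoms, so it is not fully conjugated — not aromatic (cyclohexane ring).
The second 6-membered ring has only sp³ atoms, so it is not fully conjugated — not aromatic (cyclohexane ring).
The fused 6/5-membered bicyclic (with one N–H) is a single π system with 9 sp² atoms and 10 π electrons from ring double bonds plus a heteroatom lone pair. 10 = 4(2)+2, so the system is aromatic and both rings count as aromatic (indole).
The fused 6/5-membered bicyclic (with one N–H) is a single π system with 9 sp² atoms and 10 π electrons from ring double bonds plus a heteroatom lone pair. 10 = 4(2)+2, so the system is aromatic and both rings count as aromatic (indole).
6 of the 8 rings are aromatic. Total: 6.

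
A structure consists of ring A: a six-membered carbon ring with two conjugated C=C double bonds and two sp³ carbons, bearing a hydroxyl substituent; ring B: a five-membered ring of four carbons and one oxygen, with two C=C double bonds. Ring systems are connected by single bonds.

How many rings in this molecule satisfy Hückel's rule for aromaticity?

1

Ring A has two sp³ carbons, so it is not fully conjugated — not aromatic (1,3-cyclohexadiene).
Ring B has a continuous p-orbital overlap around the ring; 2 ring double bonds (4 π electrons) plus a heteroatom lone pair (2) give 6 π electrons. 6 = 4(1)+2, so ring B is aromatic (furan).
Aromatic: B. Total: 1.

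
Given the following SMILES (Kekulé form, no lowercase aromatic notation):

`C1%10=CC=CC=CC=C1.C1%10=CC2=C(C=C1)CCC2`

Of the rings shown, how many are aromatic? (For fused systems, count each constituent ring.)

1

The SMILES encodes an eight-membered carbon ring with four alternating C=C double bonds; a six-membered carbon ring with three alternating C=C double bonds, fused to a saturated five-membered carbon ring.
The 8-membered ring has only sp² ring atoms; a planar conformation would have a fully conjugated π system of 8 electrons. But 8 = 4(2), which is 4n not 4n+2, so it is not aromatic (cyclooctatetraene) — cyclooctatetraene distorts into a non-planar tub to avoid antiaromaticity.
The 6-membered ring is planar and fully conjugated; 3 ring double bonds give 6 π electrons. Since 6 = 4n+2 (n=1), it is aromatic (benzene ring).
The 5-membered ring has three sp³ carbons, so it is not fully conjugated — not aromatic (cyclopentane ring).
1 of the 3 rings is aromatic. Total: 1.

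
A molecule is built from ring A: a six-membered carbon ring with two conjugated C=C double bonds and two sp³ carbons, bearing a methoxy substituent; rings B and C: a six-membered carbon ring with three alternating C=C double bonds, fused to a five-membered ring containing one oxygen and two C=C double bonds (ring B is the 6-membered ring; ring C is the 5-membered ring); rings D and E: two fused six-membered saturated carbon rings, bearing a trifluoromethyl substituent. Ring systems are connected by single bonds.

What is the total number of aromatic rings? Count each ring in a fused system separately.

Ring A has two sp³ carbons, so it is not fully conjugated — not aromatic (1,3-cyclohexadiene).
Rings B and C form a fused bicyclic system (with one oxygen) with 9 sp² atoms and 10 π electrons from ring double bonds plus a heteroatom lone pair. 10 = 4(2)+2, so the system is aromatic and both rings count as aromatic (benzofuran).
Ring D has only sp³ atoms, so it is not fully conjugated — not aromatic (cyclohexane ring).
Ring E has only sp³ atoms, so it is not fully conjugated — not aromatic (cyclohexane ring).
Aromatic: B, C. Total: 2.

2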